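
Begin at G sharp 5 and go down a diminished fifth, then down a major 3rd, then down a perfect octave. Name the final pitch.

A diminished fifth down from G#5 is C##5.
A major third down from C##5 is A#4.
Down a perfect octave from A#4: A#3 (12 semitones down).

A sharp 3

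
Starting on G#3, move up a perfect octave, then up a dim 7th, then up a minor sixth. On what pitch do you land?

Db6

A perfect octave up from G#3 is G#4.
G#4 up a diminished seventh → F5 (9 semitones).
A minor sixth up from F5 is Db6.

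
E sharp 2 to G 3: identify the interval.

diminished 10th

E to G spans three letter names (E-F-G), plus an octave: a tenth.
The major tenth is 16 semitones; here we have 14, two semitones narrower: diminished.
(Equivalently, a compound diminished third: a diminished third plus an octave.)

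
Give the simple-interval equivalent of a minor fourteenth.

Take out an octave (7 from the number): 14 − 7 = 7.
So a minor fourteenth is an octave plus a minor seventh. The quality is unchanged.

minor seventh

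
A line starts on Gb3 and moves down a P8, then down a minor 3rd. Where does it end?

Eb2

Gb3 down a perfect octave → Gb2 (12 semitones).
A minor third down from Gb2 is Eb2.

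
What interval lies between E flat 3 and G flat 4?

E to G spans three letter names (E-F-G), plus an octave: a tenth.
Eb3 to Gb4 is 15 semitones, a half step short of the major tenth (16), so this is minor.
(Equivalently, a compound minor third: a minor third plus an octave.)

minor 10th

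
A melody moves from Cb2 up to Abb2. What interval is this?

minor 6th

C to A spans six letter names (C-D-E-F-G-A) — that makes it a sixth of some quality.
At 8 semitones, Cb2→Abb2 falls one short of a major sixth: minor.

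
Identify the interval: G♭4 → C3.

Descending from Gb4 to C3 is the same interval as ascending C3 to Gb4.
C to G spans five letter names (C-D-E-F-G), plus an octave, so the interval is some kind of twelfth.
A perfect twelfth would be 19 semitones; C3 to Gb4 is 18, one semitone narrower, so the interval is diminished.
(Equivalently, a compound diminished fifth: a diminished fifth plus an octave.)

d12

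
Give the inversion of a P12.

perfect 4th

First reduce the compound perfect twelfth to its simple form, a perfect fifth.
The rule of nine gives the new number: 9 − 5 = 4, so a fifth becomes a fourth.
And perfect stays perfect under inversion, so we get a perfect fourth.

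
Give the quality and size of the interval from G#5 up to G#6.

P8

G to G is the same letter name, plus an octave: an octave.
Counting semitones, G#5→G#6 is 12, which is the perfect octave.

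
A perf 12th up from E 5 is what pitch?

B 6

The twelfth's letter: E up five letter names plus an octave → B.
A perfect twelfth spans 19 semitones, so from E5 the target pitch is B6.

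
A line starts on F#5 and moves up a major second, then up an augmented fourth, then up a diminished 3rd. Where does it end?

E6

A major second up from F#5 is G#5.
An augmented fourth up from G#5 is C##6.
Up a diminished third from C##6: E6 (2 semitones up).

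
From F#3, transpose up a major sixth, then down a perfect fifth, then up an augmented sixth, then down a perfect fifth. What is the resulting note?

A##3

F#3 up a major sixth → D#4 (9 semitones).
A perfect fifth down from D#4 is G#3.
Up an augmented sixth from G#3: E##4 (10 semitones up).
A perfect fifth down from E##4 is A##3.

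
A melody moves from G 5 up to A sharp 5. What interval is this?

G to A spans two letter names (G-A) — that makes it a second of some quality.
G5 to A#5 spans 3 semitones — one semitone wider than the major second (2) — giving an augmented second.

augmented second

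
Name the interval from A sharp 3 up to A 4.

A to A is the same letter name, plus an octave — that makes it an octave of some quality.
A#3 to A4 spans 11 semitones — one semitone narrower than the perfect octave (12) — giving a diminished octave.

diminished 8th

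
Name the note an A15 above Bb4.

For a fifteenth the letter name doesn't change: still B, two octaves up.
Moving 25 semitones up from Bb4 (the size of an augmented fifteenth) reaches B6.

B6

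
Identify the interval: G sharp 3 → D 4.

d5

G to D spans five letter names (G-A-B-C-D), so the interval is some kind of fifth.
The perfect fifth is 7 semitones; here we have 6, one semitone narrower: diminished.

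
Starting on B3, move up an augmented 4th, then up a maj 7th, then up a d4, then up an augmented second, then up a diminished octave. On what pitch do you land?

B3 up an augmented fourth → E#4 (6 semitones).
Up a major seventh from E#4: D##5 (11 semitones up).
A diminished fourth up from D##5 is G#5.
Up an augmented second from G#5: A##5 (3 semitones up).
A##5 up a diminished octave → A#6 (11 semitones).

A#6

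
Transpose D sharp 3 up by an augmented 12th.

Counting five letter names plus an octave up from D lands on A.
Moving 20 semitones up from D#3 (the size of an augmented twelfth) reaches A##4.

A double-sharp 4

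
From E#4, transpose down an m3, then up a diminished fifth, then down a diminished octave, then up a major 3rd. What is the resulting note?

B##3

A minor third down from E#4 is C##4.
A diminished fifth up from C##4 is G#4.
G#4 down a diminished octave → G##3 (11 semitones).
G##3 up a major third → B##3 (4 semitones).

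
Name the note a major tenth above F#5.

A#6

Counting three letter names plus an octave up from F lands on A.
A major tenth is 16 semitones; 16 semitones up from F#5 gives A#6.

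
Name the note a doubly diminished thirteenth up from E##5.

Six letters up from E (plus an octave) reaches C.
Moving 18 semitones up from E##5 (the size of a doubly diminished thirteenth) reaches C7.

C7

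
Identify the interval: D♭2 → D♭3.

D to D is the same letter name, plus an octave — that makes it an octave of some quality.
The perfect octave spans 12 semitones, and Db2 to Db3 is exactly 12 semitones — so this is a perfect octave.

P8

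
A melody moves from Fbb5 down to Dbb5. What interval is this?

minor third

Descending from Fbb5 to Dbb5 is the same interval as ascending Dbb5 to Fbb5.
D to F spans three letter names (D-E-F) — that makes it a third of some quality.
Dbb5 to Fbb5 is 3 semitones, a half step short of the major third (4), so this is minor.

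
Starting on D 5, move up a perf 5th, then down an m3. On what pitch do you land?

F sharp 5

Up a perfect fifth from D5: A5 (7 semitones up).
A5 down a minor third → F#5 (3 semitones).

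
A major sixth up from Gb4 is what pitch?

Six letter names up from G: E.
A major sixth is 9 semitones; 9 semitones up from Gb4 gives Eb5.

Eb5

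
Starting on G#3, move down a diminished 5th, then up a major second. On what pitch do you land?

D##3

G#3 down a diminished fifth → C##3 (6 semitones).
A major second up from C##3 is D##3.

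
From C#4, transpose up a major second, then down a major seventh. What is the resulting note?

E3

A major second up from C#4 is D#4.
A major seventh down from D#4 is E3.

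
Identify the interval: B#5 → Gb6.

B to G spans six letter names (B-C-D-E-F-G): a sixth.
A major sixth would be 9 semitones; B#5 to Gb6 is 6, three semitones narrower, so the interval is doubly diminished.

dd6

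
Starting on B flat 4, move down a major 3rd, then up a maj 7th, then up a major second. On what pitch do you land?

G 5

A major third down from Bb4 is Gb4.
Up a major seventh from Gb4: F5 (11 semitones up).
Up a major second from F5: G5 (2 semitones up).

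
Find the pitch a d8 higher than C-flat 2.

An octave keeps the letter name C, an octave up from C.
Moving 11 semitones up from Cb2 (the size of a diminished octave) reaches Cbb3.

C-double-flat 3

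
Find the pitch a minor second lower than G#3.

Counting two letter names down from G lands on F.
A minor second is 1 semitone; 1 semitone down from G#3 gives F##3.

F##3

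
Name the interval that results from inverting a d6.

augmented 3rd

The rule of nine gives the new number: 9 − 6 = 3, so a sixth becomes a third.
And diminished becomes augmented under inversion, so we get an augmented third.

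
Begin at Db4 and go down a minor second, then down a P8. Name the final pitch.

A minor second down from Db4 is C4.
A perfect octave down from C4 is C3.

C3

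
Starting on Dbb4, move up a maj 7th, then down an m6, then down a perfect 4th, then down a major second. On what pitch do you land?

Ab3

Dbb4 up a major seventh → Cb5 (11 semitones).
Cb5 down a minor sixth → Eb4 (8 semitones).
A perfect fourth down from Eb4 is Bb3.
Down a major second from Bb3: Ab3 (2 semitones down).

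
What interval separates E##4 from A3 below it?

Descending from E##4 to A3 is the same interval as ascending A3 to E##4.
A to E spans five letter names (A-B-C-D-E) — that makes it a fifth of some quality.
A3 to E##4 spans 9 semitones — two semitones wider than the perfect fifth (7) — giving a doubly augmented fifth.

doubly augmented fifth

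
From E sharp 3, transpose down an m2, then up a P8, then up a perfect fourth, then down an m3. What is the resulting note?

E double-sharp 4

E#3 down a minor second → D##3 (1 semitone).
A perfect octave up from D##3 is D##4.
Up a perfect fourth from D##4: G##4 (5 semitones up).
A minor third down from G##4 is E##4.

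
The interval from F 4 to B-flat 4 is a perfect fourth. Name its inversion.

Interval numbers invert to sum to nine: 4 + 5 = 9, so a fourth inverts to a fifth.
Quality inverts too: perfect stays perfect. That makes the inversion a perfect fifth.

perfect fifth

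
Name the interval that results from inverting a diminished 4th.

A5

Inverted interval numbers add to nine, so a fourth pairs with a fifth (4 + 5 = 9).
The quality also flips — diminished becomes augmented — giving an augmented fifth.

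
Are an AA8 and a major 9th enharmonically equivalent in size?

A doubly augmented octave = 14 semitones = a major ninth; enharmonically equal.

Yes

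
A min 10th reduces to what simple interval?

minor 3rd

Subtracting seven from the interval number removes an octave: 10 − 7 = 3.
Quality carries through unchanged, so the simple form is a minor third.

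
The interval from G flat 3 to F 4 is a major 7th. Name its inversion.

minor second

The rule of nine gives the new number: 9 − 7 = 2, so a seventh becomes a second.
Quality inverts too: major becomes minor. That makes the inversion a minor second.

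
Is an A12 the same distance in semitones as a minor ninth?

No

An augmented twelfth is 20 semitones but a minor ninth is 13 semitones — different sizes.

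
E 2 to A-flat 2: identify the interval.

E to A spans four letter names (E-F-G-A), so the interval is some kind of fourth.
The perfect fourth is 5 semitones; here we have 4, one semitone narrower: diminished.

diminished 4th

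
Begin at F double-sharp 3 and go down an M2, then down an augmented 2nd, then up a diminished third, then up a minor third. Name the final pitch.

Down a major second from F##3: E#3 (2 semitones down).
Down an augmented second from E#3: D3 (3 semitones down).
Up a diminished third from D3: Fb3 (2 semitones up).
Fb3 up a minor third → Abb3 (3 semitones).

A double-flat 3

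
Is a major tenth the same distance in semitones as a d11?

Yes

A major tenth spans 16 semitones, and a diminished eleventh also spans 16 semitones — they're enharmonic.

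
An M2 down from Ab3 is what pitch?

Gb3

Counting two letter names down from A lands on G.
Moving 2 semitones down from Ab3 (the size of a major second) reaches Gb3.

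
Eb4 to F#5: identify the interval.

augmented 9th

E to F spans two letter names (E-F), plus an octave — that makes it a ninth of some quality.
Eb4 to F#5 spans 15 semitones — one semitone wider than the major ninth (14) — giving an augmented ninth.
(Equivalently, a compound augmented second: an augmented second plus an octave.)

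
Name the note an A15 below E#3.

E1

A fifteenth keeps the letter name E, two octaves down from E.
An augmented fifteenth is 25 semitones; 25 semitones down from E#3 gives E1.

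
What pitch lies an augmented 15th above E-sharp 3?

E-double-sharp 5

For a fifteenth the letter name doesn't change: still E, two octaves up.
An augmented fifteenth spans 25 semitones, so from E#3 the target pitch is E##5.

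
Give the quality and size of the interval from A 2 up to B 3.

M9

A to B spans two letter names (A-B), plus an octave, so the interval is some kind of ninth.
A2 to B3 is 14 semitones, matching the major ninth exactly, so the quality is major.
(Equivalently, a compound major second: a major second plus an octave.)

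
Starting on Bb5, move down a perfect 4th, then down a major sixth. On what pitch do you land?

Ab4

Bb5 down a perfect fourth → F5 (5 semitones).
Down a major sixth from F5: Ab4 (9 semitones down).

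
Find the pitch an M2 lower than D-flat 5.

The second takes the letter from D down to C.
Moving 2 semitones down from Db5 (the size of a major second) reaches Cb5.

C-flat 5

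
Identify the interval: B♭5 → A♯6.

B to A spans seven letter names (B-C-D-E-F-G-A): a seventh.
The major seventh is 11 semitones; here we have 12, one semitone wider: augmented.

augmented seventh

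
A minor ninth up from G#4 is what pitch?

Counting two letter names plus an octave up from G lands on A.
Moving 13 semitones up from G#4 (the size of a minor ninth) reaches A5.

A5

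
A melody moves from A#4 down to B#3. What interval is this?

Descending from A#4 to B#3 is the same interval as ascending B#3 to A#4.
B to A spans seven letter names (B-C-D-E-F-G-A) — that makes it a seventh of some quality.
B#3 to A#4 is 10 semitones, a half step short of the major seventh (11), so this is minor.

m7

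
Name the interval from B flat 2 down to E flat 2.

Descending from Bb2 to Eb2 is the same interval as ascending Eb2 to Bb2.
E to B spans five letter names (E-F-G-A-B): a fifth.
The perfect fifth spans 7 semitones, and Eb2 to Bb2 is exactly 7 semitones — so this is a perfect fifth.

perfect fifth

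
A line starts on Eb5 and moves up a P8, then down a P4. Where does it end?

Bb5

A perfect octave up from Eb5 is Eb6.
Eb6 down a perfect fourth → Bb5 (5 semitones).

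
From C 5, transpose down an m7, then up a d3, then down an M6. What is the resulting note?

A double-flat 3

A minor seventh down from C5 is D4.
Up a diminished third from D4: Fb4 (2 semitones up).
A major sixth down from Fb4 is Abb3.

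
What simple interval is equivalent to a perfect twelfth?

Subtracting seven from the interval number removes an octave: 12 − 7 = 5.
That makes a perfect twelfth a compound perfect fifth — an octave plus a perfect fifth.

perfect 5th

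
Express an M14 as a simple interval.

Take out an octave (7 from the number): 14 − 7 = 7.
Quality carries through unchanged, so the simple form is a major seventh.

major seventh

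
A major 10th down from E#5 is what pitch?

Counting three letter names plus an octave down from E lands on C.
A major tenth is 16 semitones; 16 semitones down from E#5 gives C#4.

C#4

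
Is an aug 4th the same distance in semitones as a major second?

An augmented fourth spans 6 semitones; a major second spans 2 semitones. They differ by 4.

No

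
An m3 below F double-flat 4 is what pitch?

Three letter names down from F: D.
Moving 3 semitones down from Fbb4 (the size of a minor third) reaches Dbb4.

D double-flat 4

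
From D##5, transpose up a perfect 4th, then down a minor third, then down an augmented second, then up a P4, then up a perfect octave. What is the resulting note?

G#6

D##5 up a perfect fourth → G##5 (5 semitones).
Down a minor third from G##5: E##5 (3 semitones down).
Down an augmented second from E##5: D#5 (3 semitones down).
A perfect fourth up from D#5 is G#5.
A perfect octave up from G#5 is G#6.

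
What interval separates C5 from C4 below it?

Descending from C5 to C4 is the same interval as ascending C4 to C5.
C to C is the same letter name, plus an octave: an octave.
The perfect octave spans 12 semitones, and C4 to C5 is exactly 12 semitones — so this is a perfect octave.

perfect 8th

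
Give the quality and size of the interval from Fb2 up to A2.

F to A spans three letter names (F-G-A), so the interval is some kind of third.
Fb2 to A2 spans 5 semitones — one semitone wider than the major third (4) — giving an augmented third.

A3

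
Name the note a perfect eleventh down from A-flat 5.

Counting four letter names plus an octave down from A lands on E.
A perfect eleventh is 17 semitones; 17 semitones down from Ab5 gives Eb4.

E-flat 4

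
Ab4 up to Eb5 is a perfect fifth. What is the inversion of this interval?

The rule of nine gives the new number: 9 − 5 = 4, so a fifth becomes a fourth.
The quality also flips — perfect stays perfect — giving a perfect fourth.

P4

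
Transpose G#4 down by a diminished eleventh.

Four letters down from G (plus an octave) reaches D.
Moving 16 semitones down from G#4 (the size of a diminished eleventh) reaches D##3.

D##3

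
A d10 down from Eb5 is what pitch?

Three letters down from E (plus an octave) reaches C.
A diminished tenth spans 14 semitones, so from Eb5 the target pitch is C#4.

C#4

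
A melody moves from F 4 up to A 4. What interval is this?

F to A spans three letter names (F-G-A), so the interval is some kind of third.
The major third spans 4 semitones, and F4 to A4 is exactly 4 semitones — so this is a major third.

major third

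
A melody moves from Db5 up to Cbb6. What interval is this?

D to C spans seven letter names (D-E-F-G-A-B-C) — that makes it a seventh of some quality.
The major seventh is 11 semitones; here we have 9, two semitones narrower: diminished.

diminished seventh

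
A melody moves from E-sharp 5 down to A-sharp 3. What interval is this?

perfect twelfth

Descending from E#5 to A#3 is the same interval as ascending A#3 to E#5.
A to E spans five letter names (A-B-C-D-E), plus an octave — that makes it a twelfth of some quality.
A#3 to E#5 is 19 semitones, matching the perfect twelfth exactly, so the quality is perfect.
(Equivalently, a compound perfect fifth: a perfect fifth plus an octave.)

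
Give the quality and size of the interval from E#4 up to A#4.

E to A spans four letter names (E-F-G-A) — that makes it a fourth of some quality.
E#4 to A#4 is 5 semitones, matching the perfect fourth exactly, so the quality is perfect.

P4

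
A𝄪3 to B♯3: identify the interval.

minor second

A to B spans two letter names (A-B) — that makes it a second of some quality.
At 1 semitone, A##3→B#3 falls one short of a major second: minor.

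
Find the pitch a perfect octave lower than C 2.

C 1

The letter stays C (same as the start), shifted an octave down.
A perfect octave spans 12 semitones, so from C2 the target pitch is C1.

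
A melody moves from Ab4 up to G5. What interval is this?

A to G spans seven letter names (A-B-C-D-E-F-G), so the interval is some kind of seventh.
The major seventh spans 11 semitones, and Ab4 to G5 is exactly 11 semitones — so this is a major seventh.

major seventh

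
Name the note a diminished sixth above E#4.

The sixth takes the letter from E up to C.
Moving 7 semitones up from E#4 (the size of a diminished sixth) reaches C5.

C5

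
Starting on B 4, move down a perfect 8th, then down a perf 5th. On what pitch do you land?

E 3

A perfect octave down from B4 is B3.
A perfect fifth down from B3 is E3.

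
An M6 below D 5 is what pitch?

The sixth takes the letter from D down to F.
Moving 9 semitones down from D5 (the size of a major sixth) reaches F4.

F 4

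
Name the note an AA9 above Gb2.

Counting two letter names plus an octave up from G lands on A.
A doubly augmented ninth spans 16 semitones, so from Gb2 the target pitch is A#3.

A#3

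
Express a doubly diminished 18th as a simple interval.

Subtracting seven from the interval number removes an octave: 18 − 14 = 4.
So a doubly diminished eighteenth is 2 octaves plus a doubly diminished fourth. The quality is unchanged.

doubly diminished fourth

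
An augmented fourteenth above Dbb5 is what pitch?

Counting seven letter names plus an octave up from D lands on C.
Moving 24 semitones up from Dbb5 (the size of an augmented fourteenth) reaches C7.

C7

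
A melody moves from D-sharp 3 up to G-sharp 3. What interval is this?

perfect 4th

D to G spans four letter names (D-E-F-G) — that makes it a fourth of some quality.
Counting semitones, D#3→G#3 is 5, which is the perfect fourth.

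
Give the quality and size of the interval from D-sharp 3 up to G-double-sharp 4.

A11

D to G spans four letter names (D-E-F-G), plus an octave: an eleventh.
The perfect eleventh is 17 semitones; here we have 18, one semitone wider: augmented.
(Equivalently, a compound augmented fourth: an augmented fourth plus an octave.)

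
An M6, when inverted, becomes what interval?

m3

Interval numbers invert to sum to nine: 6 + 3 = 9, so a sixth inverts to a third.
And major becomes minor under inversion, so we get a minor third.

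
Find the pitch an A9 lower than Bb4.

Abb3

Counting two letter names plus an octave down from B lands on A.
An augmented ninth is 15 semitones; 15 semitones down from Bb4 gives Abb3.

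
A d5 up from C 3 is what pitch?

G flat 3

Counting five letter names up from C lands on G.
A diminished fifth is 6 semitones; 6 semitones up from C3 gives Gb3.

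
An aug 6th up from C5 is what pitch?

The sixth takes the letter from C up to A.
An augmented sixth spans 10 semitones, so from C5 the target pitch is A#5.

A#5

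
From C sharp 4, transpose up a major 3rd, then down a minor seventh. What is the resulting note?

F double-sharp 3

A major third up from C#4 is E#4.
A minor seventh down from E#4 is F##3.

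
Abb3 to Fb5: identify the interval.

major thirteenth

A to F spans six letter names (A-B-C-D-E-F), plus an octave: a thirteenth.
The major thirteenth spans 21 semitones, and Abb3 to Fb5 is exactly 21 semitones — so this is a major thirteenth.
(Equivalently, a compound major sixth: a major sixth plus an octave.)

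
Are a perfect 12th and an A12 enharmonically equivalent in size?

No

A perfect twelfth is 19 semitones but an augmented twelfth is 20 semitones — different sizes.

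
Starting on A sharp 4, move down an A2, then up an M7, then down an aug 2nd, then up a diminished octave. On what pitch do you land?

E double-flat 6

A#4 down an augmented second → G4 (3 semitones).
Up a major seventh from G4: F#5 (11 semitones up).
F#5 down an augmented second → Eb5 (3 semitones).
Up a diminished octave from Eb5: Ebb6 (11 semitones up).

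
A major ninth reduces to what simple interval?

major second

Take out an octave (7 from the number): 9 − 7 = 2.
So a major ninth is an octave plus a major second. The quality is unchanged.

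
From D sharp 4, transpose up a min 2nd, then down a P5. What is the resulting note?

Up a minor second from D#4: E4 (1 semitone up).
A perfect fifth down from E4 is A3.

A 3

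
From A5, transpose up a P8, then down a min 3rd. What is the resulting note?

A perfect octave up from A5 is A6.
A minor third down from A6 is F#6.

F#6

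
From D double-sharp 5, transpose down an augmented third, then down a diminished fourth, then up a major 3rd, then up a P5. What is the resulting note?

E double-sharp 5

Down an augmented third from D##5: B4 (5 semitones down).
A diminished fourth down from B4 is F##4.
Up a major third from F##4: A##4 (4 semitones up).
A perfect fifth up from A##4 is E##5.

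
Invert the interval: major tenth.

m6

First reduce the compound major tenth to its simple form, a major third.
The rule of nine gives the new number: 9 − 3 = 6, so a third becomes a sixth.
Quality inverts too: major becomes minor. That makes the inversion a minor sixth.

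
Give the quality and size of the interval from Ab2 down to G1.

Descending from Ab2 to G1 is the same interval as ascending G1 to Ab2.
G to A spans two letter names (G-A), plus an octave — that makes it a ninth of some quality.
At 13 semitones, G1→Ab2 falls one short of a major ninth: minor.
(Equivalently, a compound minor second: a minor second plus an octave.)

minor 9th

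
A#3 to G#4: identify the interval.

minor 7th

A to G spans seven letter names (A-B-C-D-E-F-G), so the interval is some kind of seventh.
A#3 to G#4 is 10 semitones, a half step short of the major seventh (11), so this is minor.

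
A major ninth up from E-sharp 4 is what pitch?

F-double-sharp 5

Two letters up from E (plus an octave) reaches F.
Moving 14 semitones up from E#4 (the size of a major ninth) reaches F##5.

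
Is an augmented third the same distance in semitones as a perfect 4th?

Yes

An augmented third = 5 semitones = a perfect fourth; enharmonically equal.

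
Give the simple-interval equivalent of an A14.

Take out an octave (7 from the number): 14 − 7 = 7.
Quality carries through unchanged, so the simple form is an augmented seventh.

A7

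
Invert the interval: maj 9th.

m7

First reduce the compound major ninth to its simple form, a major second.
Interval numbers invert to sum to nine: 2 + 7 = 9, so a second inverts to a seventh.
And major becomes minor under inversion, so we get a minor seventh.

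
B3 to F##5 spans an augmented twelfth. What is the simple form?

Subtracting seven from the interval number removes an octave: 12 − 7 = 5.
So an augmented twelfth is an octave plus an augmented fifth. The quality is unchanged.

augmented fifth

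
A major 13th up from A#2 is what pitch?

Counting six letter names plus an octave up from A lands on F.
A major thirteenth is 21 semitones; 21 semitones up from A#2 gives F##4.

F##4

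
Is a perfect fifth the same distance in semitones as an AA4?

Yes

A perfect fifth = 7 semitones = a doubly augmented fourth; enharmonically equal.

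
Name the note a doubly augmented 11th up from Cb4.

Counting four letter names plus an octave up from C lands on F.
Moving 19 semitones up from Cb4 (the size of a doubly augmented eleventh) reaches F#5.

F#5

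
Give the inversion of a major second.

minor 7th

Inverted interval numbers add to nine, so a second pairs with a seventh (2 + 7 = 9).
The quality also flips — major becomes minor — giving a minor seventh.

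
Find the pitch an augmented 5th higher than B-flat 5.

Five letter names up from B: F.
Moving 8 semitones up from Bb5 (the size of an augmented fifth) reaches F#6.

F-sharp 6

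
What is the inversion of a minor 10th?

major sixth

First reduce the compound minor tenth to its simple form, a minor third.
Inverted interval numbers add to nine, so a third pairs with a sixth (3 + 6 = 9).
Quality inverts too: minor becomes major. That makes the inversion a major sixth.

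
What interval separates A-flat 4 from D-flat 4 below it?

Descending from Ab4 to Db4 is the same interval as ascending Db4 to Ab4.
D to A spans five letter names (D-E-F-G-A): a fifth.
Db4 to Ab4 is 7 semitones, matching the perfect fifth exactly, so the quality is perfect.

perfect fifth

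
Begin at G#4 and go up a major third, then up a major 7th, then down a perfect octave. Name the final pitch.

G#4 up a major third → B#4 (4 semitones).
B#4 up a major seventh → A##5 (11 semitones).
A##5 down a perfect octave → A##4 (12 semitones).

A##4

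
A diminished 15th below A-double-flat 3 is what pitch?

A-flat 1

The letter stays A (same as the start), shifted two octaves down.
A diminished fifteenth spans 23 semitones, so from Abb3 the target pitch is Ab1.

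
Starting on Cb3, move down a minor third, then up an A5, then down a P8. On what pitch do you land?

A minor third down from Cb3 is Ab2.
Ab2 up an augmented fifth → E3 (8 semitones).
A perfect octave down from E3 is E2.

E2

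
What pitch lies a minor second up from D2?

Eb2

The second takes the letter from D up to E.
A minor second is 1 semitone; 1 semitone up from D2 gives Eb2.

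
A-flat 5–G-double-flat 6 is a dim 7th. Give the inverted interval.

augmented 2nd

Interval numbers invert to sum to nine: 7 + 2 = 9, so a seventh inverts to a second.
Quality inverts too: diminished becomes augmented. That makes the inversion an augmented second.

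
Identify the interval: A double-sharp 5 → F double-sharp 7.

A to F spans six letter names (A-B-C-D-E-F), plus an octave: a thirteenth.
A major thirteenth would be 21 semitones, but A##5 to F##7 is 20 — one semitone narrower, making it a minor thirteenth.
(Equivalently, a compound minor sixth: a minor sixth plus an octave.)

m13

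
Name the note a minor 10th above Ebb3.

Gbb4

Counting three letter names plus an octave up from E lands on G.
A minor tenth spans 15 semitones, so from Ebb3 the target pitch is Gbb4.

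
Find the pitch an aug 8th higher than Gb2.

G3

The letter stays G (same as the start), shifted an octave up.
An augmented octave spans 13 semitones, so from Gb2 the target pitch is G3.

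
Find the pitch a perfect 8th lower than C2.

C1

An octave keeps the letter name C, an octave down from C.
A perfect octave spans 12 semitones, so from C2 the target pitch is C1.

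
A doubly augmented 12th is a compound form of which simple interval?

AA5

Each octave removed subtracts seven from the number: 12 − 7 = 5.
That makes a doubly augmented twelfth a compound doubly augmented fifth — an octave plus a doubly augmented fifth.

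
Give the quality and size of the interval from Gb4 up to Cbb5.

G to C spans four letter names (G-A-B-C) — that makes it a fourth of some quality.
The perfect fourth is 5 semitones; here we have 4, one semitone narrower: diminished.

diminished 4th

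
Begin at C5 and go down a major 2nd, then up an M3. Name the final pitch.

D5

C5 down a major second → Bb4 (2 semitones).
Up a major third from Bb4: D5 (4 semitones up).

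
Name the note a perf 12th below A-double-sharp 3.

D-double-sharp 2

Counting five letter names plus an octave down from A lands on D.
A perfect twelfth is 19 semitones; 19 semitones down from A##3 gives D##2.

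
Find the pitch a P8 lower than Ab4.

Ab3

An octave keeps the letter name A, an octave down from A.
A perfect octave is 12 semitones; 12 semitones down from Ab4 gives Ab3.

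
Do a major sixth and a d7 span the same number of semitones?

Yes

A major sixth = 9 semitones = a diminished seventh; enharmonically equal.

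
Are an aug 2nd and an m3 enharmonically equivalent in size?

An augmented second spans 3 semitones, and a minor third also spans 3 semitones — they're enharmonic.

Yes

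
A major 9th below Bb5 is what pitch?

Counting two letter names plus an octave down from B lands on A.
A major ninth is 14 semitones; 14 semitones down from Bb5 gives Ab4.

Ab4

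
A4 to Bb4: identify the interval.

minor second

A to B spans two letter names (A-B), so the interval is some kind of second.
At 1 semitone, A4→Bb4 falls one short of a major second: minor.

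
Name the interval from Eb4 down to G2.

minor thirteenth

Descending from Eb4 to G2 is the same interval as ascending G2 to Eb4.
G to E spans six letter names (G-A-B-C-D-E), plus an octave, so the interval is some kind of thirteenth.
G2 to Eb4 is 20 semitones, a half step short of the major thirteenth (21), so this is minor.
(Equivalently, a compound minor sixth: a minor sixth plus an octave.)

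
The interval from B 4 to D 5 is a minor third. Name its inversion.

M6

Interval numbers invert to sum to nine: 3 + 6 = 9, so a third inverts to a sixth.
And minor becomes major under inversion, so we get a major sixth.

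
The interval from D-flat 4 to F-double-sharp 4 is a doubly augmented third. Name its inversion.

doubly diminished 6th

Interval numbers invert to sum to nine: 3 + 6 = 9, so a third inverts to a sixth.
And doubly augmented becomes doubly diminished under inversion, so we get a doubly diminished sixth.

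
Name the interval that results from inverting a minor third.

The rule of nine gives the new number: 9 − 3 = 6, so a third becomes a sixth.
Quality inverts too: minor becomes major. That makes the inversion a major sixth.

major sixth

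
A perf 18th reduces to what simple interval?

Each octave removed subtracts seven from the number: 18 − 14 = 4.
Quality carries through unchanged, so the simple form is a perfect fourth.

perfect 4th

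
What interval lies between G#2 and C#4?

P11

G to C spans four letter names (G-A-B-C), plus an octave: an eleventh.
The perfect eleventh spans 17 semitones, and G#2 to C#4 is exactly 17 semitones — so this is a perfect eleventh.
(Equivalently, a compound perfect fourth: a perfect fourth plus an octave.)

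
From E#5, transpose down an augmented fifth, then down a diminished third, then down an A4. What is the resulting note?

C#4

E#5 down an augmented fifth → A4 (8 semitones).
Down a diminished third from A4: F##4 (2 semitones down).
F##4 down an augmented fourth → C#4 (6 semitones).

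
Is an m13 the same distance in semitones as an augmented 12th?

Both span 20 semitones: a minor thirteenth and an augmented twelfth are the same chromatic distance.

Yes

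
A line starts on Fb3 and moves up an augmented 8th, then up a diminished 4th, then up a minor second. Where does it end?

Cbb5

Fb3 up an augmented octave → F4 (13 semitones).
F4 up a diminished fourth → Bbb4 (4 semitones).
Up a minor second from Bbb4: Cbb5 (1 semitone up).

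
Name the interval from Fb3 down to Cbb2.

Descending from Fb3 to Cbb2 is the same interval as ascending Cbb2 to Fb3.
C to F spans four letter names (C-D-E-F), plus an octave, so the interval is some kind of eleventh.
Cbb2 to Fb3 spans 18 semitones — one semitone wider than the perfect eleventh (17) — giving an augmented eleventh.
(Equivalently, a compound augmented fourth: an augmented fourth plus an octave.)

augmented 11th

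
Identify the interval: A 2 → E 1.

Descending from A2 to E1 is the same interval as ascending E1 to A2.
E to A spans four letter names (E-F-G-A), plus an octave — that makes it an eleventh of some quality.
E1 to A2 is 17 semitones, matching the perfect eleventh exactly, so the quality is perfect.
(Equivalently, a compound perfect fourth: a perfect fourth plus an octave.)

perfect eleventh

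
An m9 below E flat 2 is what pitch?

Counting two letter names plus an octave down from E lands on D.
Moving 13 semitones down from Eb2 (the size of a minor ninth) reaches D1.

D 1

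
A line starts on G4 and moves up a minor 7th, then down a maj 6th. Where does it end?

Ab4

G4 up a minor seventh → F5 (10 semitones).
A major sixth down from F5 is Ab4.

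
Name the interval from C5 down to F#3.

Descending from C5 to F#3 is the same interval as ascending F#3 to C5.
F to C spans five letter names (F-G-A-B-C), plus an octave, so the interval is some kind of twelfth.
The perfect twelfth is 19 semitones; here we have 18, one semitone narrower: diminished.
(Equivalently, a compound diminished fifth: a diminished fifth plus an octave.)

diminished twelfth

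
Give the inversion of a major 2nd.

The rule of nine gives the new number: 9 − 2 = 7, so a second becomes a seventh.
Quality inverts too: major becomes minor. That makes the inversion a minor seventh.

m7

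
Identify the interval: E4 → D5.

E to D spans seven letter names (E-F-G-A-B-C-D): a seventh.
At 10 semitones, E4→D5 falls one short of a major seventh: minor.

minor seventh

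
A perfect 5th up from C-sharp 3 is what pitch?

Counting five letter names up from C lands on G.
A perfect fifth is 7 semitones; 7 semitones up from C#3 gives G#3.

G-sharp 3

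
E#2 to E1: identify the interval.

Descending from E#2 to E1 is the same interval as ascending E1 to E#2.
E to E is the same letter name, plus an octave, so the interval is some kind of octave.
E1 to E#2 spans 13 semitones — one semitone wider than the perfect octave (12) — giving an augmented octave.

augmented octave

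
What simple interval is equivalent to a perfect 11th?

perfect 4th

Subtracting seven from the interval number removes an octave: 11 − 7 = 4.
That makes a perfect eleventh a compound perfect fourth — an octave plus a perfect fourth.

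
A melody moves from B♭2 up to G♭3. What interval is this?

minor 6th

B to G spans six letter names (B-C-D-E-F-G), so the interval is some kind of sixth.
A major sixth would be 9 semitones, but Bb2 to Gb3 is 8 — one semitone narrower, making it a minor sixth.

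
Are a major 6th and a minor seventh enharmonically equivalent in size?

No

A major sixth spans 9 semitones; a minor seventh spans 10 semitones. They differ by 1.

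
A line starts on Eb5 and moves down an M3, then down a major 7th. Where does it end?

Dbb4

Down a major third from Eb5: Cb5 (4 semitones down).
Cb5 down a major seventh → Dbb4 (11 semitones).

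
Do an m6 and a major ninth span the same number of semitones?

A minor sixth spans 8 semitones; a major ninth spans 14 semitones. They differ by 6.

No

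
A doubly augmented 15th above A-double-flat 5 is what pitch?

A 7

A fifteenth keeps the letter name A, two octaves up from A.
A doubly augmented fifteenth is 26 semitones; 26 semitones up from Abb5 gives A7.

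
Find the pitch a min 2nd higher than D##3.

E#3

Two letter names up from D: E.
A minor second is 1 semitone; 1 semitone up from D##3 gives E#3.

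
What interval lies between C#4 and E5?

minor tenth

C to E spans three letter names (C-D-E), plus an octave, so the interval is some kind of tenth.
A major tenth would be 16 semitones, but C#4 to E5 is 15 — one semitone narrower, making it a minor tenth.
(Equivalently, a compound minor third: a minor third plus an octave.)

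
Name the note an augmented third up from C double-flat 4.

E flat 4

The third takes the letter from C up to E.
An augmented third is 5 semitones; 5 semitones up from Cbb4 gives Eb4.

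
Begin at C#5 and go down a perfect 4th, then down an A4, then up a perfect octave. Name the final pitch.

D5

C#5 down a perfect fourth → G#4 (5 semitones).
G#4 down an augmented fourth → D4 (6 semitones).
A perfect octave up from D4 is D5.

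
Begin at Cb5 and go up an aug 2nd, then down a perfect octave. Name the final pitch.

Cb5 up an augmented second → D5 (3 semitones).
D5 down a perfect octave → D4 (12 semitones).

D4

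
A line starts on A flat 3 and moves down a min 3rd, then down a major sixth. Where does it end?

Down a minor third from Ab3: F3 (3 semitones down).
A major sixth down from F3 is Ab2.

A flat 2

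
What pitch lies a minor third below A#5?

Counting three letter names down from A lands on F.
Moving 3 semitones down from A#5 (the size of a minor third) reaches F##5.

F##5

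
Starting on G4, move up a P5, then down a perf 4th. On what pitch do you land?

G4 up a perfect fifth → D5 (7 semitones).
A perfect fourth down from D5 is A4.

A4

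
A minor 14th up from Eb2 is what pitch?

Db4

The fourteenth's letter: E up seven letter names plus an octave → D.
A minor fourteenth spans 22 semitones, so from Eb2 the target pitch is Db4.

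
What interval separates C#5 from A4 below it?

Descending from C#5 to A4 is the same interval as ascending A4 to C#5.
A to C spans three letter names (A-B-C) — that makes it a third of some quality.
Counting semitones, A4→C#5 is 4, which is the major third.

major third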